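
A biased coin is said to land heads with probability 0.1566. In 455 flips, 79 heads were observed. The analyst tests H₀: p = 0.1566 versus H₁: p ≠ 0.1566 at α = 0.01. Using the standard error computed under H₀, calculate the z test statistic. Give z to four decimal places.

z = 0.9993

p̂ = 79/455 ≈ 0.173626.
Under H₀, SE = √(0.1566·0.8434/455) = √(0.000290278) = 0.017038.
z = (0.173626 − 0.1566)/0.017038 = 0.017026/0.017038 = 0.9993.
Two-sided p-value ≈ 2·Φ(−0.999) = 0.3176; since p > α = 0.01, fail to reject H₀.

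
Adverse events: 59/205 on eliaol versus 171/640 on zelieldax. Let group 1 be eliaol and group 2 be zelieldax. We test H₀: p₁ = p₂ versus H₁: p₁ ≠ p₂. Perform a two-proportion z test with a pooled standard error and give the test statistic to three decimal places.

p̂₁ = 59/205 = 0.28780, p̂₂ = 171/640 = 0.26719.
Pooled p̂ = (59+171)/(205+640) = 230/845 = 0.27219.
SE = √(0.198102 × 0.00644055) = 0.03572.
z = (0.28780 − 0.26719)/0.03572 = 0.02061/0.03572 = 0.577.

z = 0.577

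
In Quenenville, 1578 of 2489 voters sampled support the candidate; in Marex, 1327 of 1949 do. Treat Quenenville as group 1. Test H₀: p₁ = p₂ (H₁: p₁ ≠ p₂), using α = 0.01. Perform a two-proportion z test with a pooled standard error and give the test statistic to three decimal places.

p̂₁ = 1578/2489 ≈ 0.63399, p̂₂ = 1327/1949 ≈ 0.68086.
Pooled p̂ = (1578+1327)/(2489+1949) = 2905/4438 = 0.65457.
SE = √(p̂(1−p̂)(1/n₁+1/n₂)) = √(0.65457·0.34543·0.000914851) = √(0.000206854) = 0.01438.
z = (0.63399 − 0.68086)/0.01438 = -0.04687/0.01438 = -3.259.
Two-sided p-value ≈ 2·Φ(−3.259) = 0.0011. With α = 0.01, reject H₀.

z = -3.259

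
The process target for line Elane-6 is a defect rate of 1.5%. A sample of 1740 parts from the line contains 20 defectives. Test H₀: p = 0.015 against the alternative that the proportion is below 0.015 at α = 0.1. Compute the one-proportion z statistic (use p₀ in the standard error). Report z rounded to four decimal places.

p̂ = 20/1740 = 0.0114943.
Standard error under H₀: √(0.015×0.985/1740) = 0.0029140.
z = (0.0114943 − 0.015)/0.0029140 = -0.0035057/0.0029140 = -1.2031.
p-value = P(Z < -1.203) ≈ 0.1145; since p > α = 0.1, fail to reject H₀.

z = -1.2031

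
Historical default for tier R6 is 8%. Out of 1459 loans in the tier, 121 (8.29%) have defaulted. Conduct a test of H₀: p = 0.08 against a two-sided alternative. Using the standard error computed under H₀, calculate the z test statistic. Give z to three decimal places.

p̂ = 121/1459 ≈ 0.08293.
SE = √(p₀(1−p₀)/n) = √(0.0736/1459) = 0.00710.
z = (0.08293 − 0.08)/0.00710 = 0.00293/0.00710 = 0.413.
Two-sided p-value ≈ 2·Φ(−0.413) = 0.6796.

z = 0.413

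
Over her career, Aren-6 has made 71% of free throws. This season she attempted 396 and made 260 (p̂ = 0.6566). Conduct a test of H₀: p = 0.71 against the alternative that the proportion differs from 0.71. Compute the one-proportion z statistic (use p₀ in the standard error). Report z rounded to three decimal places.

z = -2.343

p̂ = 260/396 = 0.65657.
Under H₀, SE = √(0.71·0.29/396) = √(0.000519949) = 0.02280.
z = (0.65657 − 0.71)/0.02280 = -0.05343/0.02280 = -2.343.
Two-sided p-value ≈ 2·Φ(−2.343) = 0.0191.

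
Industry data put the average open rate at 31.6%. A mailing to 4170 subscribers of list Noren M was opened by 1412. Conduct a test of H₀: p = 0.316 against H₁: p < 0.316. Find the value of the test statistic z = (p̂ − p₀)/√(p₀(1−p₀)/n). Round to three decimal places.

p̂ = 1412/4170 ≈ 0.33861.
Under H₀, SE = √(0.316·0.684/4170) = √(5.18331e-05) = 0.00720.
z = (0.33861 − 0.316)/0.00720 = 0.02261/0.00720 = 3.140.
p-value = P(Z < 3.140) ≈ 0.9992.

z = 3.140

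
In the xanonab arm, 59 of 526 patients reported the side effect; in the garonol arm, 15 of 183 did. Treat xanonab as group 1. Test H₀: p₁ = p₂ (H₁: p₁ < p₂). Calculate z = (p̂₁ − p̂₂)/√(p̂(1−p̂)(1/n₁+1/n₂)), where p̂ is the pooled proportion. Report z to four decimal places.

p̂₁ = 59/526 = 0.112167, p̂₂ = 15/183 = 0.081967.
Pooled p̂ = (59+15)/(526+183) = 74/709 = 0.104372.
SE = √(p̂(1−p̂)(1/n₁+1/n₂)) = √(0.104372·0.895628·0.00736562) = √(0.000688529) = 0.026240.
z = (0.112167 − 0.081967)/0.026240 = 0.030200/0.026240 = 1.1509.
p-value = P(Z < 1.151) ≈ 0.8751.

z = 1.1509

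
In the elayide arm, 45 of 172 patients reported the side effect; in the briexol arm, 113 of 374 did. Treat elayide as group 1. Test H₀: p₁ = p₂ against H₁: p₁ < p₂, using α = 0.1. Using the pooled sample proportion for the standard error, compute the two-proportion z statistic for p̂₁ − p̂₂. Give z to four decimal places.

p̂₁ = 45/172 = 0.261628, p̂₂ = 113/374 = 0.302139.
Pooled p̂ = (45+113)/(172+374) = 158/546 = 0.289377.
SE = √(0.205638 × 0.00848775) = 0.041778.
z = (0.261628 − 0.302139)/0.041778 = -0.040511/0.041778 = -0.9697.
p-value = P(Z < -0.970) ≈ 0.1661; since p > α = 0.1, fail to reject H₀.

z = -0.9697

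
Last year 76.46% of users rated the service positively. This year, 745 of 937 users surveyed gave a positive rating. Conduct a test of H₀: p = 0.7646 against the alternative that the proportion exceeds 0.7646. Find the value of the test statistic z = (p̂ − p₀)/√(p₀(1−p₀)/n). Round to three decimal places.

z = 2.200

p̂ = 745/937 = 0.79509.
Under H₀, SE = √(0.7646·0.2354/937) = √(0.000192088) = 0.01386.
z = (0.79509 − 0.7646)/0.01386 = 0.03049/0.01386 = 2.200.
p-value = P(Z > 2.200) ≈ 0.0139.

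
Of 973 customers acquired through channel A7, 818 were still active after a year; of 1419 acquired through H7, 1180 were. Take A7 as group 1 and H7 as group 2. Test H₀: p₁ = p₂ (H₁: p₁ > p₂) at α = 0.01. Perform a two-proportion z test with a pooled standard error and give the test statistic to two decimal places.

p̂₁ = 818/973 ≈ 0.8407, p̂₂ = 1180/1419 ≈ 0.8316.
Pooled p̂ = (818+1180)/(973+1419) = 1998/2392 = 0.8353.
SE = √(0.137584 × 0.00173247) = 0.0154.
z = (0.8407 − 0.8316)/0.0154 = 0.0091/0.0154 = 0.59.
p-value = P(Z > 0.591) ≈ 0.2772. With α = 0.01, fail to reject H₀.

z = 0.59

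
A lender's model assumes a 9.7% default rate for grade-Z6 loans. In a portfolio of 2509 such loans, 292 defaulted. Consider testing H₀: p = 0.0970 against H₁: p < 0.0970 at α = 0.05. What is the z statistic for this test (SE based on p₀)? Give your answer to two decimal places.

z = 3.28

p̂ = 292/2509 = 0.11638.
SE = √(p₀(1−p₀)/n) = √(0.087591/2509) = 0.00591.
z = (0.11638 − 0.097)/0.00591 = 0.01938/0.00591 = 3.28.
p-value = P(Z < 3.280) ≈ 0.9995; since p > α = 0.05, fail to reject H₀.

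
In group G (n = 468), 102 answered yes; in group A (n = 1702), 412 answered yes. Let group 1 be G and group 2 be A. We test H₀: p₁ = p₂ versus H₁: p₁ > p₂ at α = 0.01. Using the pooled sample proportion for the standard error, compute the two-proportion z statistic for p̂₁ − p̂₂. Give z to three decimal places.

p̂₁ = 102/468 = 0.21795, p̂₂ = 412/1702 = 0.24207.
Pooled p̂ = (102+412)/(468+1702) = 514/2170 = 0.23687.
SE = √(p̂(1−p̂)(1/n₁+1/n₂)) = √(0.23687·0.76313·0.0027243) = √(0.000492446) = 0.02219.
z = (0.21795 − 0.24207)/0.02219 = -0.02412/0.02219 = -1.087.
p-value = P(Z > -1.087) ≈ 0.8615, so at α = 0.01 we fail to reject H₀.

z = -1.087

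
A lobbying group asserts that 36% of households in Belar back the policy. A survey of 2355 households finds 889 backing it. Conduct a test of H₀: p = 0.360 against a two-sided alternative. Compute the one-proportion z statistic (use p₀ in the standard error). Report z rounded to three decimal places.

z = 1.769

p̂ = 889/2355 ≈ 0.377495.
Standard error under H₀: √(0.36×0.64/2355) = 0.009891.
z = (0.377495 − 0.36)/0.009891 = 0.017495/0.009891 = 1.769.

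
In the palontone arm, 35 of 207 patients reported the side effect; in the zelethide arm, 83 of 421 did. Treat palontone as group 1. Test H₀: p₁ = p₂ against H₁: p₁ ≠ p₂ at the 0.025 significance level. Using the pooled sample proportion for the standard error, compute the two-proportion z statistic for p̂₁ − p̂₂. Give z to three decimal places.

p̂₁ = 35/207 = 0.169082, p̂₂ = 83/421 = 0.197150.
Pooled p̂ = (35+83)/(207+421) = 118/628 = 0.187898.
SE = √(p̂(1−p̂)(1/n₁+1/n₂)) = √(0.187898·0.812102·0.00720621) = √(0.00109961) = 0.033160.
z = (0.169082 − 0.197150)/0.033160 = -0.028068/0.033160 = -0.846.
p-value = 2·P(Z > 0.846) ≈ 0.3973. With α = 0.025, fail to reject H₀.

z = -0.846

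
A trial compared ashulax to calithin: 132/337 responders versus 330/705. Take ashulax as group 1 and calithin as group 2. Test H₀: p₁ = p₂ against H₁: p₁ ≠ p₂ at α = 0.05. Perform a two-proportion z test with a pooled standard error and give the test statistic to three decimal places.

p̂₁ = 132/337 ≈ 0.39169, p̂₂ = 330/705 ≈ 0.46809.
Pooled p̂ = (132+330)/(337+705) = 462/1042 = 0.44338.
SE = √(0.246794 × 0.0043858) = 0.03290.
z = (0.39169 − 0.46809)/0.03290 = -0.07640/0.03290 = -2.322.
p-value = 2·P(Z > 2.322) ≈ 0.0202. With α = 0.05, reject H₀.

z = -2.322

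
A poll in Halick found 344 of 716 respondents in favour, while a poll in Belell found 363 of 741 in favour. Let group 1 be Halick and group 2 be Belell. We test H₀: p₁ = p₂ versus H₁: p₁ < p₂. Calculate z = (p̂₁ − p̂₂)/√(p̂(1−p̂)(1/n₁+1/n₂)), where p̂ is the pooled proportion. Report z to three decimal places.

z = -0.360

p̂₁ = 344/716 = 0.48045, p̂₂ = 363/741 = 0.48988.
Pooled p̂ = (344+363)/(716+741) = 707/1457 = 0.48524.
SE = √(p̂(1−p̂)(1/n₁+1/n₂)) = √(0.48524·0.51476·0.00274618) = √(0.000685946) = 0.02619.
z = (0.48045 − 0.48988)/0.02619 = -0.00943/0.02619 = -0.360.
p-value = P(Z < -0.360) ≈ 0.3594.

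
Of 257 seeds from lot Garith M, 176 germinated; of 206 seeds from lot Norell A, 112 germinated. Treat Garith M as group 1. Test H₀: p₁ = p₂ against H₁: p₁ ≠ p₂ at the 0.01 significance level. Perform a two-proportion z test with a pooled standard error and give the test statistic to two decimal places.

p̂₁ = 176/257 = 0.6848, p̂₂ = 112/206 = 0.5437.
Pooled p̂ = (176+112)/(257+206) = 288/463 = 0.6220.
SE = √(p̂(1−p̂)(1/n₁+1/n₂)) = √(0.6220·0.3780·0.00874542) = √(0.00205612) = 0.0453.
z = (0.6848 − 0.5437)/0.0453 = 0.1411/0.0453 = 3.11.
p-value = 2·P(Z > 3.113) ≈ 0.0019; since p < α = 0.01, reject H₀.

z = 3.11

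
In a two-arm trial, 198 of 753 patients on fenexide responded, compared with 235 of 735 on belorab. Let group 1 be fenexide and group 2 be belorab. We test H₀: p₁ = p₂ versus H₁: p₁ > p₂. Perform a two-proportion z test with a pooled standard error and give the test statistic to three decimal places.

z = -2.411

p̂₁ = 198/753 = 0.26295, p̂₂ = 235/735 = 0.31973.
Pooled p̂ = (198+235)/(753+735) = 433/1488 = 0.29099.
SE = √(0.206317 × 0.00268857) = 0.02355.
z = (0.26295 − 0.31973)/0.02355 = -0.05678/0.02355 = -2.411.
p-value = P(Z > -2.411) ≈ 0.9920.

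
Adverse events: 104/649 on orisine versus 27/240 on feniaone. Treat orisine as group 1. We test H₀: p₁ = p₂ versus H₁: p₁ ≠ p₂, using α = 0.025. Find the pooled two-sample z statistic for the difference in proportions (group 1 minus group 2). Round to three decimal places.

p̂₁ = 104/649 = 0.16025, p̂₂ = 27/240 = 0.11250.
Pooled p̂ = (104+27)/(649+240) = 131/889 = 0.14736.
SE = √(0.125643 × 0.0057075) = 0.02678.
z = (0.16025 − 0.11250)/0.02678 = 0.04775/0.02678 = 1.783.
p-value = 2·P(Z > 1.783) ≈ 0.0746. With α = 0.025, fail to reject H₀.

z = 1.783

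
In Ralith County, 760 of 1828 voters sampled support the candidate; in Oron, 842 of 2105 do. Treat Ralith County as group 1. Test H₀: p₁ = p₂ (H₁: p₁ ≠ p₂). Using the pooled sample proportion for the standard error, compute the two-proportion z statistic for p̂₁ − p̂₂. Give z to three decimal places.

p̂₁ = 760/1828 = 0.41575, p̂₂ = 842/2105 = 0.40000.
Pooled p̂ = (760+842)/(1828+2105) = 1602/3933 = 0.40732.
SE = √(p̂(1−p̂)(1/n₁+1/n₂)) = √(0.40732·0.59268·0.00102211) = √(0.000246747) = 0.01571.
z = (0.41575 − 0.40000)/0.01571 = 0.01575/0.01571 = 1.003.

z = 1.003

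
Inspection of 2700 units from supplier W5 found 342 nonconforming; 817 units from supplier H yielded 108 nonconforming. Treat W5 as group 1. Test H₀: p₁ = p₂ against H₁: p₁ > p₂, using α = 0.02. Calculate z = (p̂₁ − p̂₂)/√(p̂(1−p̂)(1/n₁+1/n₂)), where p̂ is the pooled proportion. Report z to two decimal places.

z = -0.41

p̂₁ = 342/2700 = 0.1267, p̂₂ = 108/817 = 0.1322.
Pooled p̂ = (342+108)/(2700+817) = 450/3517 = 0.1279.
SE = √(0.111579 × 0.00159436) = 0.0133.
z = (0.1267 − 0.1322)/0.0133 = -0.0055/0.0133 = -0.41.
p-value = P(Z > -0.414) ≈ 0.6606, so at α = 0.02 we fail to reject H₀.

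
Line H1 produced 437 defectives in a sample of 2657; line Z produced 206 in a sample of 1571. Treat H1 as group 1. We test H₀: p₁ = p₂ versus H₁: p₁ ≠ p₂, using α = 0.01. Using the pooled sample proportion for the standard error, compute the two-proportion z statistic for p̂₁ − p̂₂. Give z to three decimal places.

p̂₁ = 437/2657 ≈ 0.1644712, p̂₂ = 206/1571 ≈ 0.1311267.
Pooled p̂ = (437+206)/(2657+1571) = 643/4228 = 0.1520814.
SE = √(p̂(1−p̂)(1/n₁+1/n₂)) = √(0.1520814·0.8479186·0.0010129) = √(0.000130616) = 0.0114287.
z = (0.1644712 − 0.1311267)/0.0114287 = 0.0333445/0.0114287 = 2.918.
Two-sided p-value ≈ 2·Φ(−2.918) = 0.0035, so at α = 0.01 we reject H₀.

z = 2.918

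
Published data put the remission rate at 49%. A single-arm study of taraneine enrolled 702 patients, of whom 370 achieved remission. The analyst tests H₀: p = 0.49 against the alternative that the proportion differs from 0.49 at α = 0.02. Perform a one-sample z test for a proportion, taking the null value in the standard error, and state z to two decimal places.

z = 1.96

p̂ = 370/702 ≈ 0.5271.
Standard error under H₀: √(0.49×0.51/702) = 0.0189.
z = (0.5271 − 0.49)/0.0189 = 0.0371/0.0189 = 1.96.
Two-sided p-value ≈ 2·Φ(−1.965) = 0.0495; since p > α = 0.02, fail to reject H₀.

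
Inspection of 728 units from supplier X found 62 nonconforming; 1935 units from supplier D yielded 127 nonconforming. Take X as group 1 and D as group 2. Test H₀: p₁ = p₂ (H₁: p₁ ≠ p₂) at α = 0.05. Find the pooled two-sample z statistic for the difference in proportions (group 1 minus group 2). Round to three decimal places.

p̂₁ = 62/728 = 0.0851648, p̂₂ = 127/1935 = 0.0656331.
Pooled p̂ = (62+127)/(728+1935) = 189/2663 = 0.0709726.
SE = √(p̂(1−p̂)(1/n₁+1/n₂)) = √(0.0709726·0.9290274·0.00189042) = √(0.000124646) = 0.0111645.
z = (0.0851648 − 0.0656331)/0.0111645 = 0.0195317/0.0111645 = 1.749.
Two-sided p-value ≈ 2·Φ(−1.749) = 0.0802. With α = 0.05, fail to reject H₀.

z = 1.749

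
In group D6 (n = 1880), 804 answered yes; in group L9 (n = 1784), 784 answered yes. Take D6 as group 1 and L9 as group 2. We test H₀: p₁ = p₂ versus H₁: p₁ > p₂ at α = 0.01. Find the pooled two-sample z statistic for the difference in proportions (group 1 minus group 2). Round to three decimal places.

z = -0.721

p̂₁ = 804/1880 ≈ 0.427660, p̂₂ = 784/1784 ≈ 0.439462.
Pooled p̂ = (804+784)/(1880+1784) = 1588/3664 = 0.433406.
SE = √(p̂(1−p̂)(1/n₁+1/n₂)) = √(0.433406·0.566594·0.00109245) = √(0.000268269) = 0.016379.
z = (0.427660 − 0.439462)/0.016379 = -0.011802/0.016379 = -0.721.
p-value = P(Z > -0.721) ≈ 0.7644. With α = 0.01, fail to reject H₀.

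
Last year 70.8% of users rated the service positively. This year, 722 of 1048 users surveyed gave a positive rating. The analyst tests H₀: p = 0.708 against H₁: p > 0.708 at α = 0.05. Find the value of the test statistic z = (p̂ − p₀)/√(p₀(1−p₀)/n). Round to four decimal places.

z = -1.3577

p̂ = 722/1048 = 0.688931.
Standard error under H₀: √(0.708×0.292/1048) = 0.014045.
z = (0.688931 − 0.708)/0.014045 = -0.019069/0.014045 = -1.3577.
p-value = P(Z > -1.358) ≈ 0.9127; since p > α = 0.05, fail to reject H₀.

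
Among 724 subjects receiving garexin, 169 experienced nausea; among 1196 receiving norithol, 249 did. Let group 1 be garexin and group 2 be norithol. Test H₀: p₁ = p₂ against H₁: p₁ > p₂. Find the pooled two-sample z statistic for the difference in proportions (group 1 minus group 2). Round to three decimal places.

z = 1.298

p̂₁ = 169/724 = 0.233425, p̂₂ = 249/1196 = 0.208194.
Pooled p̂ = (169+249)/(724+1196) = 418/1920 = 0.217708.
SE = √(p̂(1−p̂)(1/n₁+1/n₂)) = √(0.217708·0.782292·0.00221734) = √(0.000377638) = 0.019433.
z = (0.233425 − 0.208194)/0.019433 = 0.025231/0.019433 = 1.298.
p-value = P(Z > 1.298) ≈ 0.0971.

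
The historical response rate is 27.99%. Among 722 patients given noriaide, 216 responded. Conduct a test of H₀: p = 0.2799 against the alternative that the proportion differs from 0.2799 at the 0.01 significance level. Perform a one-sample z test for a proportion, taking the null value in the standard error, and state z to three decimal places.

z = 1.153

p̂ = 216/722 ≈ 0.29917.
SE = √(p₀(1−p₀)/n) = √(0.20156/722) = 0.01671.
z = (0.29917 − 0.2799)/0.01671 = 0.01927/0.01671 = 1.153.
Two-sided p-value ≈ 2·Φ(−1.153) = 0.2488, so at α = 0.01 we fail to reject H₀.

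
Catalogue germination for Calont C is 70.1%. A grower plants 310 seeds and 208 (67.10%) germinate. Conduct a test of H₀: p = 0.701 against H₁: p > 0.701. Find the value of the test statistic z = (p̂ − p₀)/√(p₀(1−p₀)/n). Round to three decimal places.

p̂ = 208/310 ≈ 0.67097.
Under H₀, SE = √(0.701·0.299/310) = √(0.000676126) = 0.02600.
z = (0.67097 − 0.701)/0.02600 = -0.03003/0.02600 = -1.155.
p-value = P(Z > -1.155) ≈ 0.8760.

z = -1.155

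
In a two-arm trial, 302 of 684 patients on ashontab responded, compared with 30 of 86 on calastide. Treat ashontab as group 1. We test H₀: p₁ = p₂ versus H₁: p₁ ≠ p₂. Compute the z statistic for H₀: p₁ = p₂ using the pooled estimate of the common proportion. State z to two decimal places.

p̂₁ = 302/684 = 0.44152, p̂₂ = 30/86 = 0.34884.
Pooled p̂ = (302+30)/(684+86) = 332/770 = 0.43117.
SE = √(0.245262 × 0.0130899) = 0.05666.
z = (0.44152 − 0.34884)/0.05666 = 0.09268/0.05666 = 1.64.
Two-sided p-value ≈ 2·Φ(−1.636) = 0.1019.

z = 1.64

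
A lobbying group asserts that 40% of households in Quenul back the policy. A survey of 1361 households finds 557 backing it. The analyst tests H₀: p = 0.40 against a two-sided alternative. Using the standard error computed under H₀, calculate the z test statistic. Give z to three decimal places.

p̂ = 557/1361 = 0.40926.
Under H₀, SE = √(0.4·0.6/1361) = √(0.000176341) = 0.01328.
z = (0.40926 − 0.4)/0.01328 = 0.00926/0.01328 = 0.697.

z = 0.697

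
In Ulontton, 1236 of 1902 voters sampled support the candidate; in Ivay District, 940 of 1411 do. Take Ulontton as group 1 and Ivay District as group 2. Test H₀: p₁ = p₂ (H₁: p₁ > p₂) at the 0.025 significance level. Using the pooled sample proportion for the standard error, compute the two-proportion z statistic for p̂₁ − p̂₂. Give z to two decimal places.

z = -0.98

p̂₁ = 1236/1902 = 0.6498, p̂₂ = 940/1411 = 0.6662.
Pooled p̂ = (1236+940)/(1902+1411) = 2176/3313 = 0.6568.
SE = √(p̂(1−p̂)(1/n₁+1/n₂)) = √(0.6568·0.3432·0.00123448) = √(0.000278266) = 0.0167.
z = (0.6498 − 0.6662)/0.0167 = -0.0164/0.0167 = -0.98.
p-value = P(Z > -0.980) ≈ 0.8365, so at α = 0.025 we fail to reject H₀.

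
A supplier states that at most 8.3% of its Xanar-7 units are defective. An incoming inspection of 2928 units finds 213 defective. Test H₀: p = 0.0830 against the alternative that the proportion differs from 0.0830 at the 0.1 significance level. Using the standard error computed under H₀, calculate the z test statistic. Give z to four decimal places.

p̂ = 213/2928 ≈ 0.0727459.
Under H₀, SE = √(0.083·0.917/2928) = √(2.59942e-05) = 0.0050985.
z = (0.0727459 − 0.083)/0.0050985 = -0.0102541/0.0050985 = -2.0112.
p-value = 2·P(Z > 2.011) ≈ 0.0443. With α = 0.1, reject H₀.

z = -2.0112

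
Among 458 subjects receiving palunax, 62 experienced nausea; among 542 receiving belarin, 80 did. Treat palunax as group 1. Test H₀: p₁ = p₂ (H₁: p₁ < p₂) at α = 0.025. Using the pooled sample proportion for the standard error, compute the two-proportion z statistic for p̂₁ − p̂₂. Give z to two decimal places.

z = -0.55

p̂₁ = 62/458 = 0.1354, p̂₂ = 80/542 = 0.1476.
Pooled p̂ = (62+80)/(458+542) = 142/1000 = 0.1420.
SE = √(p̂(1−p̂)(1/n₁+1/n₂)) = √(0.1420·0.8580·0.00402842) = √(0.000490807) = 0.0222.
z = (0.1354 − 0.1476)/0.0222 = -0.0122/0.0222 = -0.55.
p-value = P(Z < -0.552) ≈ 0.2905, so at α = 0.025 we fail to reject H₀.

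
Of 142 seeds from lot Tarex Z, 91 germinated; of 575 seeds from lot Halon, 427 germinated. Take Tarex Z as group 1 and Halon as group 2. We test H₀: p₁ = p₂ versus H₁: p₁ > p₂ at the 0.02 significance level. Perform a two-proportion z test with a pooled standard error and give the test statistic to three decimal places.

z = -2.425

p̂₁ = 91/142 = 0.64085, p̂₂ = 427/575 = 0.74261.
Pooled p̂ = (91+427)/(142+575) = 518/717 = 0.72245.
SE = √(0.200514 × 0.00878138) = 0.04196.
z = (0.64085 − 0.74261)/0.04196 = -0.10176/0.04196 = -2.425.
p-value = P(Z > -2.425) ≈ 0.9923, so at α = 0.02 we fail to reject H₀.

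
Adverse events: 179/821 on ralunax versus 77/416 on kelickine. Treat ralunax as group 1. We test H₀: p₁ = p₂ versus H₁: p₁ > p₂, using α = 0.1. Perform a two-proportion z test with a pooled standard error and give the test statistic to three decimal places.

z = 1.351

p̂₁ = 179/821 = 0.21803, p̂₂ = 77/416 = 0.18510.
Pooled p̂ = (179+77)/(821+416) = 256/1237 = 0.20695.
SE = √(0.164123 × 0.00362187) = 0.02438.
z = (0.21803 − 0.18510)/0.02438 = 0.03293/0.02438 = 1.351.
p-value = P(Z > 1.351) ≈ 0.0884. With α = 0.1, reject H₀.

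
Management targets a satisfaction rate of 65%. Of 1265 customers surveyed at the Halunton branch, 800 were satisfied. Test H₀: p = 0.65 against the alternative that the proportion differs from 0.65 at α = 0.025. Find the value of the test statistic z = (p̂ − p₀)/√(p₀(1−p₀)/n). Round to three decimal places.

z = -1.312

p̂ = 800/1265 ≈ 0.63241.
Under H₀, SE = √(0.65·0.35/1265) = √(0.000179842) = 0.01341.
z = (0.63241 − 0.65)/0.01341 = -0.01759/0.01341 = -1.312.
Two-sided p-value ≈ 2·Φ(−1.312) = 0.1897, so at α = 0.025 we fail to reject H₀.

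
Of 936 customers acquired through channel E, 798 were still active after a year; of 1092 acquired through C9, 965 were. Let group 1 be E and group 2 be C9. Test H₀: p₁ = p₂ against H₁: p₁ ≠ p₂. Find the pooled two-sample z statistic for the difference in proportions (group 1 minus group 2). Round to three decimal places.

p̂₁ = 798/936 = 0.852564, p̂₂ = 965/1092 = 0.883700.
Pooled p̂ = (798+965)/(936+1092) = 1763/2028 = 0.869329.
SE = √(p̂(1−p̂)(1/n₁+1/n₂)) = √(0.869329·0.130671·0.00198413) = √(0.000225388) = 0.015013.
z = (0.852564 − 0.883700)/0.015013 = -0.031136/0.015013 = -2.074.

z = -2.074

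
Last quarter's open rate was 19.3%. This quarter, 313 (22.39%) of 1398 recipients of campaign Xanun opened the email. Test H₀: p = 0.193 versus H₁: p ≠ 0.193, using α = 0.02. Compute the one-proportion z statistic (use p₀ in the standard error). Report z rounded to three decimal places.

z = 2.927

p̂ = 313/1398 ≈ 0.223891.
SE = √(p₀(1−p₀)/n) = √(0.15575/1398) = 0.010555.
z = (0.223891 − 0.193)/0.010555 = 0.030891/0.010555 = 2.927.
p-value = 2·P(Z > 2.927) ≈ 0.0034. With α = 0.02, reject H₀.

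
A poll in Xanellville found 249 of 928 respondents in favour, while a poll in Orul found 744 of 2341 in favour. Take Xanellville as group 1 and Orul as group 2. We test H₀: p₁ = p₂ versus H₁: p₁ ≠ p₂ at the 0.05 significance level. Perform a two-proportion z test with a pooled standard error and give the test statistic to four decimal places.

p̂₁ = 249/928 ≈ 0.2683190, p̂₂ = 744/2341 ≈ 0.3178129.
Pooled p̂ = (249+744)/(928+2341) = 993/3269 = 0.3037626.
SE = √(0.211491 × 0.00150475) = 0.0178393.
z = (0.2683190 − 0.3178129)/0.0178393 = -0.0494939/0.0178393 = -2.7744.
Two-sided p-value ≈ 2·Φ(−2.774) = 0.0055; since p < α = 0.05, reject H₀.

z = -2.7744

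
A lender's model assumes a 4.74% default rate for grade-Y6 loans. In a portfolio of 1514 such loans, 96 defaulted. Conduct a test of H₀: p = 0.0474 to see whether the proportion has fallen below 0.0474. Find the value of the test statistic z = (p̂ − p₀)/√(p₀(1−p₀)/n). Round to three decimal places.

p̂ = 96/1514 ≈ 0.063408.
Under H₀, SE = √(0.0474·0.9526/1514) = √(2.98238e-05) = 0.005461.
z = (0.063408 − 0.0474)/0.005461 = 0.016008/0.005461 = 2.931.
p-value = P(Z < 2.931) ≈ 0.9983.

z = 2.931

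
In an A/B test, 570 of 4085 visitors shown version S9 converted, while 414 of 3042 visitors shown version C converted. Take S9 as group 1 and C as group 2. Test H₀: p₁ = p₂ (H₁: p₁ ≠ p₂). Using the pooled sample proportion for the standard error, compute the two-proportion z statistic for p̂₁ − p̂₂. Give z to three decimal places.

z = 0.416

p̂₁ = 570/4085 ≈ 0.13953, p̂₂ = 414/3042 ≈ 0.13609.
Pooled p̂ = (570+414)/(4085+3042) = 984/7127 = 0.13807.
SE = √(0.119004 × 0.000573529) = 0.00826.
z = (0.13953 − 0.13609)/0.00826 = 0.00344/0.00826 = 0.416.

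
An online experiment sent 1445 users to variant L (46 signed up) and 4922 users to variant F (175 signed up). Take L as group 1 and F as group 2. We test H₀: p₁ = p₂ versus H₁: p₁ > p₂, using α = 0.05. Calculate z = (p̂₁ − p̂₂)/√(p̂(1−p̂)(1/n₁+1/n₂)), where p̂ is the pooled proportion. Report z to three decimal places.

p̂₁ = 46/1445 ≈ 0.03183, p̂₂ = 175/4922 ≈ 0.03555.
Pooled p̂ = (46+175)/(1445+4922) = 221/6367 = 0.03471.
SE = √(p̂(1−p̂)(1/n₁+1/n₂)) = √(0.03471·0.96529·0.000895211) = √(2.99944e-05) = 0.00548.
z = (0.03183 − 0.03555)/0.00548 = -0.00372/0.00548 = -0.679.
p-value = P(Z > -0.679) ≈ 0.7515, so at α = 0.05 we fail to reject H₀.

z = -0.679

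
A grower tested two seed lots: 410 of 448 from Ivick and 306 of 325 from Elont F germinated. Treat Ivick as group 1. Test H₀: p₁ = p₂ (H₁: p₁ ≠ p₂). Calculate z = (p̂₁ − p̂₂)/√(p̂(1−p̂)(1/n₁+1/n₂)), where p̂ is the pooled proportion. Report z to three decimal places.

z = -1.384

p̂₁ = 410/448 = 0.91518, p̂₂ = 306/325 = 0.94154.
Pooled p̂ = (410+306)/(448+325) = 716/773 = 0.92626.
SE = √(p̂(1−p̂)(1/n₁+1/n₂)) = √(0.92626·0.07374·0.00530907) = √(0.000362616) = 0.01904.
z = (0.91518 − 0.94154)/0.01904 = -0.02636/0.01904 = -1.384.
p-value = 2·P(Z > 1.384) ≈ 0.1663.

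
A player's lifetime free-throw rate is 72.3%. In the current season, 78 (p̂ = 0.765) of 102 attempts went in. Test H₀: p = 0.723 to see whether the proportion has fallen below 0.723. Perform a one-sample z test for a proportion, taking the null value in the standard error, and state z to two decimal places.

z = 0.94

p̂ = 78/102 = 0.7647.
Standard error under H₀: √(0.723×0.277/102) = 0.0443.
z = (0.7647 − 0.723)/0.0443 = 0.0417/0.0443 = 0.94.
p-value = P(Z < 0.941) ≈ 0.8267.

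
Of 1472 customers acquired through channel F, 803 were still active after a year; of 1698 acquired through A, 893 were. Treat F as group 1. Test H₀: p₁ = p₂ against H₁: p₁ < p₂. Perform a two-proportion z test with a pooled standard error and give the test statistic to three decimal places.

p̂₁ = 803/1472 ≈ 0.54552, p̂₂ = 893/1698 ≈ 0.52591.
Pooled p̂ = (803+893)/(1472+1698) = 1696/3170 = 0.53502.
SE = √(p̂(1−p̂)(1/n₁+1/n₂)) = √(0.53502·0.46498·0.00126828) = √(0.000315514) = 0.01776.
z = (0.54552 − 0.52591)/0.01776 = 0.01961/0.01776 = 1.104.

z = 1.104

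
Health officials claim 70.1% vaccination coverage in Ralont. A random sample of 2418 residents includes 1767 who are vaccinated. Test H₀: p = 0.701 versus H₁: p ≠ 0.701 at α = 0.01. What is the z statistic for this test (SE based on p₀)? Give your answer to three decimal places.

z = 3.197

p̂ = 1767/2418 = 0.7307692.
SE = √(p₀(1−p₀)/n) = √(0.2096/2418) = 0.0093104.
z = (0.7307692 − 0.701)/0.0093104 = 0.0297692/0.0093104 = 3.197.
Two-sided p-value ≈ 2·Φ(−3.197) = 0.0014, so at α = 0.01 we reject H₀.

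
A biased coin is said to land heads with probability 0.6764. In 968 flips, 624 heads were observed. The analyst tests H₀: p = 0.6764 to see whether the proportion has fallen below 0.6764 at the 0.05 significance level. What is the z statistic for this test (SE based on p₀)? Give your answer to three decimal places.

p̂ = 624/968 ≈ 0.644628.
Under H₀, SE = √(0.6764·0.3236/968) = √(0.000226119) = 0.015037.
z = (0.644628 − 0.6764)/0.015037 = -0.031772/0.015037 = -2.113.
p-value = P(Z < -2.113) ≈ 0.0173. With α = 0.05, reject H₀.

z = -2.113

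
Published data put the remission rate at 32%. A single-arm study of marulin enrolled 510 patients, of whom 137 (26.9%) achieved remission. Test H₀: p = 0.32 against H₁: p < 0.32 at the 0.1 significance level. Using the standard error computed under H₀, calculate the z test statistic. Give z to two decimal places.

p̂ = 137/510 ≈ 0.26863.
SE = √(p₀(1−p₀)/n) = √(0.2176/510) = 0.02066.
z = (0.26863 − 0.32)/0.02066 = -0.05137/0.02066 = -2.49.
p-value = P(Z < -2.487) ≈ 0.0064. With α = 0.1, reject H₀.

z = -2.49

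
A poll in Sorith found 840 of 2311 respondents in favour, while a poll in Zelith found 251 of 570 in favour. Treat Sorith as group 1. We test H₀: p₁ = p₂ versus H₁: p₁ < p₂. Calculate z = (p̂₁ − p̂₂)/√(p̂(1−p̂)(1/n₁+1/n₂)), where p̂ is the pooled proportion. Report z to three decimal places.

z = -3.389

p̂₁ = 840/2311 ≈ 0.36348, p̂₂ = 251/570 ≈ 0.44035.
Pooled p̂ = (840+251)/(2311+570) = 1091/2881 = 0.37869.
SE = √(0.235283 × 0.0021871) = 0.02268.
z = (0.36348 − 0.44035)/0.02268 = -0.07687/0.02268 = -3.389.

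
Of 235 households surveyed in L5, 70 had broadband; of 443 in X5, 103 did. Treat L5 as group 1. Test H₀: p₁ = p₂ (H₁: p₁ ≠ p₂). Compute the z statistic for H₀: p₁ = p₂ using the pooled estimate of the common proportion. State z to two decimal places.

z = 1.86

p̂₁ = 70/235 = 0.2979, p̂₂ = 103/443 = 0.2325.
Pooled p̂ = (70+103)/(235+443) = 173/678 = 0.2552.
SE = √(0.190054 × 0.00651266) = 0.0352.
z = (0.2979 − 0.2325)/0.0352 = 0.0654/0.0352 = 1.86.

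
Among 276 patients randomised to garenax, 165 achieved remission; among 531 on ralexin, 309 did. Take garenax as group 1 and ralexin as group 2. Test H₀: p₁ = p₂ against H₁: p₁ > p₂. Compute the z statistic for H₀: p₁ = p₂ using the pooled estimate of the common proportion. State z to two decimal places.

z = 0.44

p̂₁ = 165/276 ≈ 0.5978, p̂₂ = 309/531 ≈ 0.5819.
Pooled p̂ = (165+309)/(276+531) = 474/807 = 0.5874.
SE = √(0.242368 × 0.00550643) = 0.0365.
z = (0.5978 − 0.5819)/0.0365 = 0.0159/0.0365 = 0.44.
p-value = P(Z > 0.435) ≈ 0.3316.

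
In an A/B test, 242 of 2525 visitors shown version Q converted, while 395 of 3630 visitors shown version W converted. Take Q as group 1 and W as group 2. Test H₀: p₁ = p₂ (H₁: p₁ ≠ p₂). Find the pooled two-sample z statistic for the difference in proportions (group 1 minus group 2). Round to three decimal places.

z = -1.644

p̂₁ = 242/2525 ≈ 0.095842, p̂₂ = 395/3630 ≈ 0.108815.
Pooled p̂ = (242+395)/(2525+3630) = 637/6155 = 0.103493.
SE = √(0.0927823 × 0.000671522) = 0.007893.
z = (0.095842 − 0.108815)/0.007893 = -0.012973/0.007893 = -1.644.
p-value = 2·P(Z > 1.644) ≈ 0.1003.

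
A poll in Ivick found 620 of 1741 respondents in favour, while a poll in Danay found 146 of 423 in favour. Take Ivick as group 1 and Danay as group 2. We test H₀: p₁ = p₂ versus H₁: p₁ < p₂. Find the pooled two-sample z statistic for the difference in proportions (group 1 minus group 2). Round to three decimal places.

p̂₁ = 620/1741 ≈ 0.35612, p̂₂ = 146/423 ≈ 0.34515.
Pooled p̂ = (620+146)/(1741+423) = 766/2164 = 0.35397.
SE = √(0.228676 × 0.00293845) = 0.02592.
z = (0.35612 − 0.34515)/0.02592 = 0.01097/0.02592 = 0.423.
p-value = P(Z < 0.423) ≈ 0.6638.

z = 0.423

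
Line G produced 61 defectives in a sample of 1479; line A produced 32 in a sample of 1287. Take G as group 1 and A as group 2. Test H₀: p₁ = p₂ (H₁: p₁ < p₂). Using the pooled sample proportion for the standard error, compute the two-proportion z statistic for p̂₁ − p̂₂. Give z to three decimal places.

z = 2.384

p̂₁ = 61/1479 ≈ 0.04124, p̂₂ = 32/1287 ≈ 0.02486.
Pooled p̂ = (61+32)/(1479+1287) = 93/2766 = 0.03362.
SE = √(p̂(1−p̂)(1/n₁+1/n₂)) = √(0.03362·0.96638·0.00145313) = √(4.72153e-05) = 0.00687.
z = (0.04124 − 0.02486)/0.00687 = 0.01638/0.00687 = 2.384.
p-value = P(Z < 2.384) ≈ 0.9914.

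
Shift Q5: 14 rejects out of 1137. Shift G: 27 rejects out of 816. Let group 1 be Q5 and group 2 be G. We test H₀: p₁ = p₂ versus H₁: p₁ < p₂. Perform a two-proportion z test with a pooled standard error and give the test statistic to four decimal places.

p̂₁ = 14/1137 ≈ 0.0123131, p̂₂ = 27/816 ≈ 0.0330882.
Pooled p̂ = (14+27)/(1137+816) = 41/1953 = 0.0209933.
SE = √(p̂(1−p̂)(1/n₁+1/n₂)) = √(0.0209933·0.9790067·0.002105) = √(4.32632e-05) = 0.0065775.
z = (0.0123131 − 0.0330882)/0.0065775 = -0.0207751/0.0065775 = -3.1585.
p-value = P(Z < -3.159) ≈ 0.0008.

z = -3.1585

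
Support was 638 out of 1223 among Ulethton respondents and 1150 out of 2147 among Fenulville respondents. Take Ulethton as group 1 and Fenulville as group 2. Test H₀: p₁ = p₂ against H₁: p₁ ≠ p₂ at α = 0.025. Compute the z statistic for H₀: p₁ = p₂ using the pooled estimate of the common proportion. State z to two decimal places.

z = -0.78

p̂₁ = 638/1223 = 0.5217, p̂₂ = 1150/2147 = 0.5356.
Pooled p̂ = (638+1150)/(1223+2147) = 1788/3370 = 0.5306.
SE = √(p̂(1−p̂)(1/n₁+1/n₂)) = √(0.5306·0.4694·0.00128343) = √(0.000319658) = 0.0179.
z = (0.5217 − 0.5356)/0.0179 = -0.0139/0.0179 = -0.78.
p-value = 2·P(Z > 0.781) ≈ 0.4348; since p > α = 0.025, fail to reject H₀.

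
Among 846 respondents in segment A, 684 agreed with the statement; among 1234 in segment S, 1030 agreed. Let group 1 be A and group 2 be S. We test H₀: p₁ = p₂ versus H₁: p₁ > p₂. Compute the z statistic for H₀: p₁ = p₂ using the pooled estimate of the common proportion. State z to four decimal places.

p̂₁ = 684/846 = 0.808511, p̂₂ = 1030/1234 = 0.834684.
Pooled p̂ = (684+1030)/(846+1234) = 1714/2080 = 0.824038.
SE = √(p̂(1−p̂)(1/n₁+1/n₂)) = √(0.824038·0.175962·0.00199241) = √(0.000288897) = 0.016997.
z = (0.808511 − 0.834684)/0.016997 = -0.026173/0.016997 = -1.5399.
p-value = P(Z > -1.540) ≈ 0.9382.

z = -1.5399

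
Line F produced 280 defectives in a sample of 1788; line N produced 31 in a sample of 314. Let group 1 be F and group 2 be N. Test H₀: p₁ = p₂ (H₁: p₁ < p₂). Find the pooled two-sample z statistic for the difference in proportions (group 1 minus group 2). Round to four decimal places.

z = 2.6639

p̂₁ = 280/1788 ≈ 0.156600, p̂₂ = 31/314 ≈ 0.098726.
Pooled p̂ = (280+31)/(1788+314) = 311/2102 = 0.147954.
SE = √(0.126064 × 0.003744) = 0.021725.
z = (0.156600 − 0.098726)/0.021725 = 0.057874/0.021725 = 2.6639.
p-value = P(Z < 2.664) ≈ 0.9961.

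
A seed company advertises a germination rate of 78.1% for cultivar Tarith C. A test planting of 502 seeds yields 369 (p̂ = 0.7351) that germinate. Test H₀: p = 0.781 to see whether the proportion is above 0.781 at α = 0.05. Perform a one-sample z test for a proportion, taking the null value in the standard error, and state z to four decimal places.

z = -2.4888

p̂ = 369/502 ≈ 0.7350598.
Standard error under H₀: √(0.781×0.219/502) = 0.0184585.
z = (0.7350598 − 0.781)/0.0184585 = -0.0459402/0.0184585 = -2.4888.
p-value = P(Z > -2.489) ≈ 0.9936. With α = 0.05, fail to reject H₀.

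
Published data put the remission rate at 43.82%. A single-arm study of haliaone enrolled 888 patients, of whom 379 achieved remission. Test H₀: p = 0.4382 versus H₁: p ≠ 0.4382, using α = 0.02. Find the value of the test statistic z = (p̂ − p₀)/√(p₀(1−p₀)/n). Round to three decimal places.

p̂ = 379/888 ≈ 0.42680.
Under H₀, SE = √(0.4382·0.5618/888) = √(0.000277231) = 0.01665.
z = (0.42680 − 0.4382)/0.01665 = -0.01140/0.01665 = -0.685.
p-value = 2·P(Z > 0.685) ≈ 0.4936, so at α = 0.02 we fail to reject H₀.

z = -0.685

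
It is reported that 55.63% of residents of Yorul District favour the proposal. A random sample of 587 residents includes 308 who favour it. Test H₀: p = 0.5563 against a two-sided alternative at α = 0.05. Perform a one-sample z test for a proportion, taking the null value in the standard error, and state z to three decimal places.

p̂ = 308/587 = 0.52470.
Under H₀, SE = √(0.5563·0.4437/587) = √(0.000420495) = 0.02051.
z = (0.52470 − 0.5563)/0.02051 = -0.03160/0.02051 = -1.541.
Two-sided p-value ≈ 2·Φ(−1.541) = 0.1233; since p > α = 0.05, fail to reject H₀.

z = -1.541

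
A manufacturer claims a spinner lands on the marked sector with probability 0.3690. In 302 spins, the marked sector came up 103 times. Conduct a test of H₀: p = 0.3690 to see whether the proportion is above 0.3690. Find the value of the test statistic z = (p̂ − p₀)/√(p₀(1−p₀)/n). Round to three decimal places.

p̂ = 103/302 ≈ 0.34106.
Under H₀, SE = √(0.369·0.631/302) = √(0.00077099) = 0.02777.
z = (0.34106 − 0.369)/0.02777 = -0.02794/0.02777 = -1.006.

z = -1.006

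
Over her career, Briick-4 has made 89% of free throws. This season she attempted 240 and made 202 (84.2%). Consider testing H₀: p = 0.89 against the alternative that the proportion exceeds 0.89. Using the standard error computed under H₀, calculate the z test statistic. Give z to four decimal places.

p̂ = 202/240 = 0.841667.
Standard error under H₀: √(0.89×0.11/240) = 0.020197.
z = (0.841667 − 0.89)/0.020197 = -0.048333/0.020197 = -2.3931.

z = -2.3931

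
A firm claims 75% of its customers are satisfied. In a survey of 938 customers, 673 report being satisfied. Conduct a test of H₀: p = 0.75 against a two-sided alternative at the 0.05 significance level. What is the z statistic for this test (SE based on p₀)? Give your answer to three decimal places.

p̂ = 673/938 = 0.71748.
Standard error under H₀: √(0.75×0.25/938) = 0.01414.
z = (0.71748 − 0.75)/0.01414 = -0.03252/0.01414 = -2.300.
Two-sided p-value ≈ 2·Φ(−2.300) = 0.0215; since p < α = 0.05, reject H₀.

z = -2.300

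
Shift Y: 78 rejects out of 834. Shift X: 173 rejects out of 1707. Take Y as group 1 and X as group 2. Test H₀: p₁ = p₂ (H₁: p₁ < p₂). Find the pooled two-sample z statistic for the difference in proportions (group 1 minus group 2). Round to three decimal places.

p̂₁ = 78/834 ≈ 0.093525, p̂₂ = 173/1707 ≈ 0.101347.
Pooled p̂ = (78+173)/(834+1707) = 251/2541 = 0.098780.
SE = √(0.0890225 × 0.00178486) = 0.012605.
z = (0.093525 − 0.101347)/0.012605 = -0.007822/0.012605 = -0.621.
p-value = P(Z < -0.621) ≈ 0.2674.

z = -0.621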